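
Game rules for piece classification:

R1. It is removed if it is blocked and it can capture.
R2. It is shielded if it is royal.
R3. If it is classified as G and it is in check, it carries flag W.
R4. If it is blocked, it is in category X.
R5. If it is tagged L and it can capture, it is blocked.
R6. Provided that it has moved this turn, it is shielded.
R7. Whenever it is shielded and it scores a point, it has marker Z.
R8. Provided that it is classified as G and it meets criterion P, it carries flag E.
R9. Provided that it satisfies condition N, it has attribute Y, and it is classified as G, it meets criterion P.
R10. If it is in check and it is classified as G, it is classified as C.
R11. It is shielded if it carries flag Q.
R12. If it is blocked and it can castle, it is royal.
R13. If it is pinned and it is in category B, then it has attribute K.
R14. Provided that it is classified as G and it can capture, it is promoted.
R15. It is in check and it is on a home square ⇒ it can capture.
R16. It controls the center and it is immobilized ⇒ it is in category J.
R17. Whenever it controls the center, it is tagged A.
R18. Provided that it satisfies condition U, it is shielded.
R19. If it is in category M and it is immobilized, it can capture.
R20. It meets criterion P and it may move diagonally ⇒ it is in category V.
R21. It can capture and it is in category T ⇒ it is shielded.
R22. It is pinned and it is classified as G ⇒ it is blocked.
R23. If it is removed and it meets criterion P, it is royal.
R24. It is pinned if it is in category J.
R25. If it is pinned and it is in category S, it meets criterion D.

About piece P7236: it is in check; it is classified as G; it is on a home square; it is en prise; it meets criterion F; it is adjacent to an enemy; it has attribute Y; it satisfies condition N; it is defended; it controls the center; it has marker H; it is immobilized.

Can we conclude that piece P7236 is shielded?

Yes

By R9 (it satisfies condition N, it has attribute Y, it is classified as G): it meets criterion P.
By R15 (it is in check, it is on a home square): it can capture.
By R16 (it controls the center, it is immobilized): it is in category J.
By R24 (it is in category J): it is pinned.
By R22 (it is pinned, it is classified as G): it is blocked.
By R1 (it is blocked, it can capture): it is removed.
By R23 (it is removed, it meets criterion P): it is royal.
By R2 (it is royal): it is shielded.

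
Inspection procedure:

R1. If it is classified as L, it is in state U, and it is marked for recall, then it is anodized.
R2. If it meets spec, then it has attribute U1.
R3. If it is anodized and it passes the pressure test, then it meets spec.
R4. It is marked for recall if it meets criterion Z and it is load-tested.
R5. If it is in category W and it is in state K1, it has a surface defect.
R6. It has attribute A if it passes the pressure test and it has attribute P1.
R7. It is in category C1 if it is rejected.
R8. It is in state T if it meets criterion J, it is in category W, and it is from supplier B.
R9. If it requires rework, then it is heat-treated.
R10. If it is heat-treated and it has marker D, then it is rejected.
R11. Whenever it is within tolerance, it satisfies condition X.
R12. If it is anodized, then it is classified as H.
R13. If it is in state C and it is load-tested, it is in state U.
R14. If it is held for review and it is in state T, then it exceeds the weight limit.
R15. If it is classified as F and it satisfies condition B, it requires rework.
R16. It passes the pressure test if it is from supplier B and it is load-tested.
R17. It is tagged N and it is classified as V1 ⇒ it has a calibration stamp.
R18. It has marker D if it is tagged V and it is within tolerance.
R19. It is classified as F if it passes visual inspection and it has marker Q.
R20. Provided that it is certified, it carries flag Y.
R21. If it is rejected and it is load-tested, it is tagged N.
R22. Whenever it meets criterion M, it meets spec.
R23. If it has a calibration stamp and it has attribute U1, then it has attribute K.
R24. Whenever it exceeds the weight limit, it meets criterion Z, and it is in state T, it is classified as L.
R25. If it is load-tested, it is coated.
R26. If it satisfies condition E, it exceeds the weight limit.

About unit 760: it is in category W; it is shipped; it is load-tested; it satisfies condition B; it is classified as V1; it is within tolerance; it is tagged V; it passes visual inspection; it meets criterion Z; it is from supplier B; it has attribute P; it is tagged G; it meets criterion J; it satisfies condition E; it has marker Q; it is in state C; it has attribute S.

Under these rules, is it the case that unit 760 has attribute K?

Yes

By R4 (it meets criterion Z, it is load-tested): it is marked for recall.
By R8 (it meets criterion J, it is in category W, it is from supplier B): it is in state T.
By R13 (it is in state C, it is load-tested): it is in state U.
By R16 (it is from supplier B, it is load-tested): it passes the pressure test.
By R18 (it is tagged V, it is within tolerance): it has marker D.
By R19 (it passes visual inspection, it has marker Q): it is classified as F.
By R26 (it satisfies condition E): it exceeds the weight limit.
By R15 (it is classified as F, it satisfies condition B): it requires rework.
By R24 (it exceeds the weight limit, it meets criterion Z, it is in state T): it is classified as L.
By R1 (it is classified as L, it is in state U, it is marked for recall): it is anodized.
By R3 (it is anodized, it passes the pressure test): it meets spec.
By R9 (it requires rework): it is heat-treated.
By R10 (it is heat-treated, it has marker D): it is rejected.
By R21 (it is rejected, it is load-tested): it is tagged N.
By R2 (it meets spec): it has attribute U1.
By R17 (it is tagged N, it is classified as V1): it has a calibration stamp.
By R23 (it has a calibration stamp, it has attribute U1): it has attribute K.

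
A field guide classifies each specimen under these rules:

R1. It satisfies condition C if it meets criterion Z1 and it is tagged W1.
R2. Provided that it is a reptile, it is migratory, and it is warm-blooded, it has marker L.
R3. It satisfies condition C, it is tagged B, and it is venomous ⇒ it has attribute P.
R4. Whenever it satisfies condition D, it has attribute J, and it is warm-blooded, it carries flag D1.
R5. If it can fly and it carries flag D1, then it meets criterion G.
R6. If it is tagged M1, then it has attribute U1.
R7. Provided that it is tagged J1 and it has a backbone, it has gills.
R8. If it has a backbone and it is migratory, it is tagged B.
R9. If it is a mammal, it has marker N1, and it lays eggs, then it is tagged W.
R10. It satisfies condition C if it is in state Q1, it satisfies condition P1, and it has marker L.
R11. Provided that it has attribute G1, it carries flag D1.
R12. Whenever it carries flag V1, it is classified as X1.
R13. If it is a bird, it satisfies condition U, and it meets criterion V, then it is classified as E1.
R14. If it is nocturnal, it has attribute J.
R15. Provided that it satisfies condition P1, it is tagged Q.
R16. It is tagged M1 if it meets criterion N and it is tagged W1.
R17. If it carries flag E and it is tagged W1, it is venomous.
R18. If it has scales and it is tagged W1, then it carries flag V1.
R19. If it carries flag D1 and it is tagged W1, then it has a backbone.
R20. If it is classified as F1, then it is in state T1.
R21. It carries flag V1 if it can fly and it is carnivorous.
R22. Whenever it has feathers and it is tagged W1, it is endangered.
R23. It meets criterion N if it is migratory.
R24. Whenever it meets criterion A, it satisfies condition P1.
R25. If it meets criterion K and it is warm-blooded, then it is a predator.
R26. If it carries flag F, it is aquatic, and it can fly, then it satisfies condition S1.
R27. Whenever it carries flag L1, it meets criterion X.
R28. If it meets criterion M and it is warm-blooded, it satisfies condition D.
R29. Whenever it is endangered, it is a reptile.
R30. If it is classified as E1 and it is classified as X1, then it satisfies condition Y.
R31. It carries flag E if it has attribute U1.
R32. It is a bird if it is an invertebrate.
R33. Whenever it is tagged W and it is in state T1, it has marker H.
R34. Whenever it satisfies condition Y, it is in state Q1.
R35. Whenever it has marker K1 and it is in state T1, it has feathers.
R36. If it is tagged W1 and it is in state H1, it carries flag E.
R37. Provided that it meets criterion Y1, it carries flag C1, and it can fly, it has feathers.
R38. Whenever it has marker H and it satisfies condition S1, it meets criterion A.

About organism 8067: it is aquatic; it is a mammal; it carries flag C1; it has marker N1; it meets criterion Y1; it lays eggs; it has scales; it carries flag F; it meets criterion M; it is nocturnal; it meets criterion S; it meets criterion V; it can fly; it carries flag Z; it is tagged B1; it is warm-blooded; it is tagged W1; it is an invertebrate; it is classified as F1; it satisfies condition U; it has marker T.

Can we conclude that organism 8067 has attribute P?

Forward chaining from the given facts derives: is tagged W, has attribute J, carries flag V1, is in state T1, satisfies condition S1, satisfies condition D, is a bird, has marker H, has feathers, meets criterion A, carries flag D1, meets criterion G, is classified as X1, is classified as E1, has a backbone, is endangered, satisfies condition P1, is a reptile, satisfies condition Y, is in state Q1, is tagged Q.
The only rule concluding "it has attribute P" is R3, which needs "it satisfies condition C"; that is never established.

No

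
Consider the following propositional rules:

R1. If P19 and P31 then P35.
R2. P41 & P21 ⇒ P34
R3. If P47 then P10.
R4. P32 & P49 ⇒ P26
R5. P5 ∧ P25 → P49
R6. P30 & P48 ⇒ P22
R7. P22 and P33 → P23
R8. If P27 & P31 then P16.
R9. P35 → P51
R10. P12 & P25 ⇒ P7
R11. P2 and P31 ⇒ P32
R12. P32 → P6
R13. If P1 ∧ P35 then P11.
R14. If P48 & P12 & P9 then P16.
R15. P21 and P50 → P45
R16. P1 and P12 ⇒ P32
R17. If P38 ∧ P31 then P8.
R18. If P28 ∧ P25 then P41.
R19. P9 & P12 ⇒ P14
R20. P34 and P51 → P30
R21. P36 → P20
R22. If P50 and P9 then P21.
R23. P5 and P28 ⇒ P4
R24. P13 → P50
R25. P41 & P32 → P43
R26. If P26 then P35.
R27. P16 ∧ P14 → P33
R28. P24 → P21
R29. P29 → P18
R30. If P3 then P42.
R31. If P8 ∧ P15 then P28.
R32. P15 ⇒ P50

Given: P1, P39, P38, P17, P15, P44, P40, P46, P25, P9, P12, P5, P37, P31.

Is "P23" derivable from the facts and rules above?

Forward chaining from the given facts derives: P49, P7, P32, P8, P14, P28, P50, P26, P6, P41, P21, P4, P43, P35, P34, P51, P11, P45, P30.
The only rule concluding P23 is R7, which needs P22; that is never established.

No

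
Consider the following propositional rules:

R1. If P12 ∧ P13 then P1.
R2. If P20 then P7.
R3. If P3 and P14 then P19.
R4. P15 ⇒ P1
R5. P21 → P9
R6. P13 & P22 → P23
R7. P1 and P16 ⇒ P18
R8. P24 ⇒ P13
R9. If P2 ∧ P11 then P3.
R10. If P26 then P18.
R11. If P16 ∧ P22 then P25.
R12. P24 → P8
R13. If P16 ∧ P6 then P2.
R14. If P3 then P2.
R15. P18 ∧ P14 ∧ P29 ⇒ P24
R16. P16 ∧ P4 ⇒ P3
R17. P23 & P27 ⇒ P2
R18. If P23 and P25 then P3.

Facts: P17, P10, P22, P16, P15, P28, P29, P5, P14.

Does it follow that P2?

P1  (by R4: P15)
P18  (by R7: P1, P16)
P25  (by R11: P16, P22)
P24  (by R15: P18, P14, P29)
P13  (by R8: P24)
P23  (by R6: P13, P22)
P3  (by R18: P23, P25)
P2  (by R14: P3)

Yes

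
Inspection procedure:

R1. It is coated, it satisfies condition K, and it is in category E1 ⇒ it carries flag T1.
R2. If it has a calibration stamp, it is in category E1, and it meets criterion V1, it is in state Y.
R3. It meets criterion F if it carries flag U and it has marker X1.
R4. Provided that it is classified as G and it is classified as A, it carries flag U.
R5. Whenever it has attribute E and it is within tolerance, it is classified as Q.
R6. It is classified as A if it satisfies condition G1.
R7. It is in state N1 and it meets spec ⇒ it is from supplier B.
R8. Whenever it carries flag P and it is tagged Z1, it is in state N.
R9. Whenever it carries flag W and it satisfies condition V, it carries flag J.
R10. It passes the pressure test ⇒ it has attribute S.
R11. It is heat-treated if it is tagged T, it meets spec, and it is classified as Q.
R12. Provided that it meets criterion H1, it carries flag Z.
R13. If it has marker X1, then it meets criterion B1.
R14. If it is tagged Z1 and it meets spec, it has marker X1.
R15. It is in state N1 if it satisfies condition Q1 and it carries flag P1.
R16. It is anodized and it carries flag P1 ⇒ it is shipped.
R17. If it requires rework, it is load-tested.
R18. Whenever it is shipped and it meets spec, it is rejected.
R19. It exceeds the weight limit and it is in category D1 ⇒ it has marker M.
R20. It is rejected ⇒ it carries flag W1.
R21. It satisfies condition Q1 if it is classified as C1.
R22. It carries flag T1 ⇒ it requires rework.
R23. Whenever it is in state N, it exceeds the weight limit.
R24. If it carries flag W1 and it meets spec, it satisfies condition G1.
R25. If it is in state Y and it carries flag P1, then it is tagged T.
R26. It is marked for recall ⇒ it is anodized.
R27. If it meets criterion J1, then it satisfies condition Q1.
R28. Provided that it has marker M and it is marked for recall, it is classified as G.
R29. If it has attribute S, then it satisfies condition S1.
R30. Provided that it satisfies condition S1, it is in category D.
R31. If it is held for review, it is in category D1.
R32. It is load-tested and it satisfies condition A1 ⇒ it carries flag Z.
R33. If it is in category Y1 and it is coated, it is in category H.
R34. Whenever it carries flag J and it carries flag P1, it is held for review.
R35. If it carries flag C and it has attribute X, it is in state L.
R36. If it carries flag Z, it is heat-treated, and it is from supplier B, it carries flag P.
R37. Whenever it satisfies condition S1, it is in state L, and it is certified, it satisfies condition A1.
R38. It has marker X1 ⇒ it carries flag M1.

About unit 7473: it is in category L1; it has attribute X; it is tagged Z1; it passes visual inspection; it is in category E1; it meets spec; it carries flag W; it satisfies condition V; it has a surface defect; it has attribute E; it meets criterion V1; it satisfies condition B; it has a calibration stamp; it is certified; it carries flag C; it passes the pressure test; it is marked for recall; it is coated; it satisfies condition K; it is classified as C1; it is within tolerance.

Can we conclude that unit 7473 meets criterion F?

No

Forward chaining from the given facts derives: carries flag T1, is in state Y, is classified as Q, carries flag J, has attribute S, has marker X1, satisfies condition Q1, requires rework, is anodized, satisfies condition S1, is in category D, is in state L, satisfies condition A1, carries flag M1, meets criterion B1, is load-tested, carries flag Z.
The only rule concluding "it meets criterion F" is R3, which needs "it carries flag U"; that is never established.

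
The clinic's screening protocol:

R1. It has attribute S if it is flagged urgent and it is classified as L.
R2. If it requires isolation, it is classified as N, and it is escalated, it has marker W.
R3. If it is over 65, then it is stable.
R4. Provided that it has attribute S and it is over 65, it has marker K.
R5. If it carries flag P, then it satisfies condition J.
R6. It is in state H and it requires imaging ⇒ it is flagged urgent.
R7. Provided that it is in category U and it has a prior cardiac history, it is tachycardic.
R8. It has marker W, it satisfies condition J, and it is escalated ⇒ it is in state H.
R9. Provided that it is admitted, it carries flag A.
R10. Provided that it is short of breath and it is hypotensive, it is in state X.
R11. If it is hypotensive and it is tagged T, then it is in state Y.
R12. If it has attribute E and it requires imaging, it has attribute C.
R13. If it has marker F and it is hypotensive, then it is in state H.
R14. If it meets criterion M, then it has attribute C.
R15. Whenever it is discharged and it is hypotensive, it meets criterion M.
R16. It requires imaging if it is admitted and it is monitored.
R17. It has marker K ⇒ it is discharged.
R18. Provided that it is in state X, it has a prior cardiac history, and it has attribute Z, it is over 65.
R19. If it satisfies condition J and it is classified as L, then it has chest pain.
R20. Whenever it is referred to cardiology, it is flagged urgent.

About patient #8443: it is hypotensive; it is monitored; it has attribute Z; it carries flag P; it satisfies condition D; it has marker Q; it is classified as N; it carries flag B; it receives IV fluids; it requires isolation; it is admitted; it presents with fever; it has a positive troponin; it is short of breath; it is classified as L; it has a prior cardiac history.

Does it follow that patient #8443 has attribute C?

No

Forward chaining from the given facts derives: satisfies condition J, carries flag A, is in state X, requires imaging, is over 65, has chest pain, is stable.
Rules concluding "it has attribute C": R12 needs "it has attribute E"; R14 needs "it meets criterion M" — none of these are established.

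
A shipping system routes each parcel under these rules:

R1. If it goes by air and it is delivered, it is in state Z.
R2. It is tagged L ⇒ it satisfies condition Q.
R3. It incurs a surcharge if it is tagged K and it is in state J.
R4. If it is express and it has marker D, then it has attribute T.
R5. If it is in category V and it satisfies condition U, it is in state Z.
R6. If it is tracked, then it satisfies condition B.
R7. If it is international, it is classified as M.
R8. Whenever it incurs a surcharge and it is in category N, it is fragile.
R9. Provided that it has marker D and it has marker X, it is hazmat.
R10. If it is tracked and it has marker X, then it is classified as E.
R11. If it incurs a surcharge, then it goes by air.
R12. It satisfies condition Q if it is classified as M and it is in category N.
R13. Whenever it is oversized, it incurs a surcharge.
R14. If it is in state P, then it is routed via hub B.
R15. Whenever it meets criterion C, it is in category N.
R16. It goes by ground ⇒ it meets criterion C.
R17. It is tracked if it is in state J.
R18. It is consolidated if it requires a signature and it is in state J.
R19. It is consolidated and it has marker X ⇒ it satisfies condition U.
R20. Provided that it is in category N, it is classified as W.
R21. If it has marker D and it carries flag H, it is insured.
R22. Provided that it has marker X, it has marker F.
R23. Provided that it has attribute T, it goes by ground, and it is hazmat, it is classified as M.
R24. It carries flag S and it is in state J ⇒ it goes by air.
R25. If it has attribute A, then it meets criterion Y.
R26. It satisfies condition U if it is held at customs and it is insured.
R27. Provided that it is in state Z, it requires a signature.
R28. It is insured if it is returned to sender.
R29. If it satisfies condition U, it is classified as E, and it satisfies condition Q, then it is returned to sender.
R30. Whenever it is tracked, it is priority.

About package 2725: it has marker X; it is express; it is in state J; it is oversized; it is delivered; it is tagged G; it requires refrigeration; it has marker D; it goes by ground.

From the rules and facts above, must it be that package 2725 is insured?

Yes

By R4 (it is express, it has marker D): it has attribute T.
By R9 (it has marker D, it has marker X): it is hazmat.
By R13 (it is oversized): it incurs a surcharge.
By R16 (it goes by ground): it meets criterion C.
By R17 (it is in state J): it is tracked.
By R23 (it has attribute T, it goes by ground, it is hazmat): it is classified as M.
By R10 (it is tracked, it has marker X): it is classified as E.
By R11 (it incurs a surcharge): it goes by air.
By R15 (it meets criterion C): it is in category N.
By R1 (it goes by air, it is delivered): it is in state Z.
By R12 (it is classified as M, it is in category N): it satisfies condition Q.
By R27 (it is in state Z): it requires a signature.
By R18 (it requires a signature, it is in state J): it is consolidated.
By R19 (it is consolidated, it has marker X): it satisfies condition U.
By R29 (it satisfies condition U, it is classified as E, it satisfies condition Q): it is returned to sender.
By R28 (it is returned to sender): it is insured.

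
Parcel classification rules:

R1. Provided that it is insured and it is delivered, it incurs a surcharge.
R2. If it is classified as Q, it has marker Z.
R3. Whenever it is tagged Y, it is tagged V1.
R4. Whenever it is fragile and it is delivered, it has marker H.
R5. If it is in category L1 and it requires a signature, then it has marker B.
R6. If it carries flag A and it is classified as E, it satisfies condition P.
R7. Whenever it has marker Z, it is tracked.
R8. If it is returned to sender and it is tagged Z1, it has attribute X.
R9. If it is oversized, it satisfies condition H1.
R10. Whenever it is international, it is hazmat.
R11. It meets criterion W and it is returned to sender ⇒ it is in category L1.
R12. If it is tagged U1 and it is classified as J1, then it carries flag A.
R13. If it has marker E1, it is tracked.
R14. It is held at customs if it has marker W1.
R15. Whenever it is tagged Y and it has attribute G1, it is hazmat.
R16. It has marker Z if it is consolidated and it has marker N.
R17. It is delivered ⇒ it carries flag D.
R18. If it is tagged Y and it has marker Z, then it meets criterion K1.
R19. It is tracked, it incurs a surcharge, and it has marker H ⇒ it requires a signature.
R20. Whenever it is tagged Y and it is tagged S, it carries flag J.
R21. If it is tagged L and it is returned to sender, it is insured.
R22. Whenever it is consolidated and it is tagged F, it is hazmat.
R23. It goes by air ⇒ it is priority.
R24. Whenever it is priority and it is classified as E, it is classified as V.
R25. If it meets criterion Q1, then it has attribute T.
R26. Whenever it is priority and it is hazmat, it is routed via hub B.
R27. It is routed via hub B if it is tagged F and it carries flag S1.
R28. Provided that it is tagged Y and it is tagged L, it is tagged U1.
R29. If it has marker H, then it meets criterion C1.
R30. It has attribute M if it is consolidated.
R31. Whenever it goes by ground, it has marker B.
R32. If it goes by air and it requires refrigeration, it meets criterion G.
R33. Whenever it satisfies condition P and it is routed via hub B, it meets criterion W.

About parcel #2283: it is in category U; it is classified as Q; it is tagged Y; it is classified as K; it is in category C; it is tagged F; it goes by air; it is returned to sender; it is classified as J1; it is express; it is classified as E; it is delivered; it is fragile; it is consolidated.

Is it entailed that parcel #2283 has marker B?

No

Forward chaining from the given facts derives: has marker Z, is tagged V1, has marker H, is tracked, carries flag D, meets criterion K1, is hazmat, is priority, is classified as V, is routed via hub B, meets criterion C1, has attribute M.
Rules concluding "it has marker B": R5 needs "it is in category L1"; R31 needs "it goes by ground" — none of these are established.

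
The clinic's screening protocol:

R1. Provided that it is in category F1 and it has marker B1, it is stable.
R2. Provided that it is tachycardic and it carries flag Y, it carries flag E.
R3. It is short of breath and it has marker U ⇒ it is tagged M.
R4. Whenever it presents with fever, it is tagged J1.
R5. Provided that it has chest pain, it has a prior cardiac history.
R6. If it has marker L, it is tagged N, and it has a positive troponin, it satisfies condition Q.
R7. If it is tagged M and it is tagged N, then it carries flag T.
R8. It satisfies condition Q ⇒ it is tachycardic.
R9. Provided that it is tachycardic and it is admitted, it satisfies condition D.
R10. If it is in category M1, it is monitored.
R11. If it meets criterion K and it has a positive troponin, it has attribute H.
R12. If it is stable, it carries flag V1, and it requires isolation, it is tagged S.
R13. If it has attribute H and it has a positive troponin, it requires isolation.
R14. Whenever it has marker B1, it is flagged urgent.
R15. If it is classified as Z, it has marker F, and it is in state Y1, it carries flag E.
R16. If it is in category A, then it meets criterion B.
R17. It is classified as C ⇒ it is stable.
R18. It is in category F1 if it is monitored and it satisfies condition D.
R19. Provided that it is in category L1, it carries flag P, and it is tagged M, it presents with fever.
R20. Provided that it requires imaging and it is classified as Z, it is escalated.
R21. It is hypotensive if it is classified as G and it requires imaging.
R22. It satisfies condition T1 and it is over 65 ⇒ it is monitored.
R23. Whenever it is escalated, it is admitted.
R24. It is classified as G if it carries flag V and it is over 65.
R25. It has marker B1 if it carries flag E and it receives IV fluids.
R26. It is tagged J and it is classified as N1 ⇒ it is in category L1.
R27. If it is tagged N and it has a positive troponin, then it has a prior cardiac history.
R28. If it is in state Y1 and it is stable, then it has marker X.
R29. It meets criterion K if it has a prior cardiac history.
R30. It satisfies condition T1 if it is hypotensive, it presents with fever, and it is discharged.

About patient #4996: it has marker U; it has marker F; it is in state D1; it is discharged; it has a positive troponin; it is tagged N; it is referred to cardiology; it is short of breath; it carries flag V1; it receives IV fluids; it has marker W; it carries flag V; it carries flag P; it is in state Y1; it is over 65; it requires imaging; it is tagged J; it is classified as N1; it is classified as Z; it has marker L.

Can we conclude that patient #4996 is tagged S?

By R3 (it is short of breath, it has marker U): it is tagged M.
By R6 (it has marker L, it is tagged N, it has a positive troponin): it satisfies condition Q.
By R8 (it satisfies condition Q): it is tachycardic.
By R15 (it is classified as Z, it has marker F, it is in state Y1): it carries flag E.
By R20 (it requires imaging, it is classified as Z): it is escalated.
By R23 (it is escalated): it is admitted.
By R24 (it carries flag V, it is over 65): it is classified as G.
By R25 (it carries flag E, it receives IV fluids): it has marker B1.
By R26 (it is tagged J, it is classified as N1): it is in category L1.
By R27 (it is tagged N, it has a positive troponin): it has a prior cardiac history.
By R29 (it has a prior cardiac history): it meets criterion K.
By R9 (it is tachycardic, it is admitted): it satisfies condition D.
By R11 (it meets criterion K, it has a positive troponin): it has attribute H.
By R13 (it has attribute H, it has a positive troponin): it requires isolation.
By R19 (it is in category L1, it carries flag P, it is tagged M): it presents with fever.
By R21 (it is classified as G, it requires imaging): it is hypotensive.
By R30 (it is hypotensive, it presents with fever, it is discharged): it satisfies condition T1.
By R22 (it satisfies condition T1, it is over 65): it is monitored.
By R18 (it is monitored, it satisfies condition D): it is in category F1.
By R1 (it is in category F1, it has marker B1): it is stable.
By R12 (it is stable, it carries flag V1, it requires isolation): it is tagged S.

Yes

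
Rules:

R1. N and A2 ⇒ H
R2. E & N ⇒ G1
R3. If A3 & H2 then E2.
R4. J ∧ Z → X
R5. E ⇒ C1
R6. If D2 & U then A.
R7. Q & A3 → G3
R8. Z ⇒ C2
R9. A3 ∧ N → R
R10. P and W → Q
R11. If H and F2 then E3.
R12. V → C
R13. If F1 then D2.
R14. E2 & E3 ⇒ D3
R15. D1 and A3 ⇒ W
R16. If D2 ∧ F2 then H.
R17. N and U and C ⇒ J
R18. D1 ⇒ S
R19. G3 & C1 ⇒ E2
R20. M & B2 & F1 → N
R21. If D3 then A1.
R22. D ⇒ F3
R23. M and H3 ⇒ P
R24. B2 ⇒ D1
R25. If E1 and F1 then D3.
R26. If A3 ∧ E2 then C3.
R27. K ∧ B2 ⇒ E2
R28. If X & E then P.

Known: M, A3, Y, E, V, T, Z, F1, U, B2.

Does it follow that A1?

Forward chaining from the given facts derives: C1, C2, C, D2, N, D1, G1, A, R, W, J, S, X, P, Q, G3, E2, C3.
The only rule concluding A1 is R21, which needs D3; that is never established.

No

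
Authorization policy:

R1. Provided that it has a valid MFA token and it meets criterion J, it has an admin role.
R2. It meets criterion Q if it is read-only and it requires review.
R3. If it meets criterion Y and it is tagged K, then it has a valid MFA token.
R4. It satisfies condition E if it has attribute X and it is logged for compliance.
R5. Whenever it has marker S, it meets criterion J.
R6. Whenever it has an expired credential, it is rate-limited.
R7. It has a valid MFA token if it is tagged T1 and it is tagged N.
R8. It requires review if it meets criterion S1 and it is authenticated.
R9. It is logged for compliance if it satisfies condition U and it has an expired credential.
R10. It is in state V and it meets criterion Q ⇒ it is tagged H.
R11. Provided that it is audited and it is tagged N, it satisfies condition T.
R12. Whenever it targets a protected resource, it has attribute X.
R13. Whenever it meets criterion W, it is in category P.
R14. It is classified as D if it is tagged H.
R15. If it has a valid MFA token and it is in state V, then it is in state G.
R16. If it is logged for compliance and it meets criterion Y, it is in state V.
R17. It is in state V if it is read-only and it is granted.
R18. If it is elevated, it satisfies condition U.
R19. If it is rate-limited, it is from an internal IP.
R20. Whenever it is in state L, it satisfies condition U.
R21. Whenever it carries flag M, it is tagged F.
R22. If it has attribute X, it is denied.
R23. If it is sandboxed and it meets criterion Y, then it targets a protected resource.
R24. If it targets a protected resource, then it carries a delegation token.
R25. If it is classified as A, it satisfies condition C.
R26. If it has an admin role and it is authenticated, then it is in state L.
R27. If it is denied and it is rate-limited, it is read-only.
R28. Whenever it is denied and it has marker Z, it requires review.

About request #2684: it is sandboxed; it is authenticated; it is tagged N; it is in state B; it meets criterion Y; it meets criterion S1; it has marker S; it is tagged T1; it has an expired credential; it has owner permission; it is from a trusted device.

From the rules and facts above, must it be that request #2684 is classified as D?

By R5 (it has marker S): it meets criterion J.
By R6 (it has an expired credential): it is rate-limited.
By R7 (it is tagged T1, it is tagged N): it has a valid MFA token.
By R8 (it meets criterion S1, it is authenticated): it requires review.
By R23 (it is sandboxed, it meets criterion Y): it targets a protected resource.
By R1 (it has a valid MFA token, it meets criterion J): it has an admin role.
By R12 (it targets a protected resource): it has attribute X.
By R22 (it has attribute X): it is denied.
By R26 (it has an admin role, it is authenticated): it is in state L.
By R27 (it is denied, it is rate-limited): it is read-only.
By R2 (it is read-only, it requires review): it meets criterion Q.
By R20 (it is in state L): it satisfies condition U.
By R9 (it satisfies condition U, it has an expired credential): it is logged for compliance.
By R16 (it is logged for compliance, it meets criterion Y): it is in state V.
By R10 (it is in state V, it meets criterion Q): it is tagged H.
By R14 (it is tagged H): it is classified as D.

Yes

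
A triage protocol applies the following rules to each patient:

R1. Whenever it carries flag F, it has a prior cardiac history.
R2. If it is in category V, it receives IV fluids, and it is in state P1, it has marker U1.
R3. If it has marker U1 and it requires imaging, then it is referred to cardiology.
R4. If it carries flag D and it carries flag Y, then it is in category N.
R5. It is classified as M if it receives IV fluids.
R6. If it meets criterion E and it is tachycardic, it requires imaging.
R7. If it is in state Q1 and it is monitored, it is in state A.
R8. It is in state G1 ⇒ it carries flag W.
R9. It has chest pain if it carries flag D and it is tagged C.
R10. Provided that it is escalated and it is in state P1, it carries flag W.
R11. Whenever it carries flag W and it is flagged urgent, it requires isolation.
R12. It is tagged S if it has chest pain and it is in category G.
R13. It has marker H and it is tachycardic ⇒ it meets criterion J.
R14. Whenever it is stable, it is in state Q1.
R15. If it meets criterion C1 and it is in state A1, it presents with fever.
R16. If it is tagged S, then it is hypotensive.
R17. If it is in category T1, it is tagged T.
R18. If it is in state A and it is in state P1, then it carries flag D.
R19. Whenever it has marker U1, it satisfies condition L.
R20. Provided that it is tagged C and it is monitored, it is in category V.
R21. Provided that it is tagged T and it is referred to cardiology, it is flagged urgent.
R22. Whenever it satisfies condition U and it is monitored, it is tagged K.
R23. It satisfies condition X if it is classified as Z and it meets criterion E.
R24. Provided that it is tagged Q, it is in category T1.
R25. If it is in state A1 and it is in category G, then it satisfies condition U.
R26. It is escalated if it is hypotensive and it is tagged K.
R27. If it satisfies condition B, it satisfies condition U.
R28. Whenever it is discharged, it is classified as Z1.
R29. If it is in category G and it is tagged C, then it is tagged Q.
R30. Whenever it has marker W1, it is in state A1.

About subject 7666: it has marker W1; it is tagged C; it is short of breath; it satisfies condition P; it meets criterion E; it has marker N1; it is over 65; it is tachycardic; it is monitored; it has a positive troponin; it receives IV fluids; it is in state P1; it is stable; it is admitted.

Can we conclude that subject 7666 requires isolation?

Forward chaining from the given facts derives: is classified as M, requires imaging, is in state Q1, is in category V, is in state A1, has marker U1, is referred to cardiology, is in state A, carries flag D, satisfies condition L, has chest pain.
The only rule concluding "it requires isolation" is R11, which needs "it carries flag W"; that is never established.

No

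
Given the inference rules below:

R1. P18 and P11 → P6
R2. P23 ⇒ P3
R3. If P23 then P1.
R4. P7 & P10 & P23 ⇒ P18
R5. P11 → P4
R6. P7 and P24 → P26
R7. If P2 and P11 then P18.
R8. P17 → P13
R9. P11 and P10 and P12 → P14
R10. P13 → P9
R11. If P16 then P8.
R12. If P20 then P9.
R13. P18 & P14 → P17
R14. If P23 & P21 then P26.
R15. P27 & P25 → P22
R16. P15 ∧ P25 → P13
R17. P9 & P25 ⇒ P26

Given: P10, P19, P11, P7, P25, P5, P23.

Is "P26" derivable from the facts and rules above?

No

Forward chaining from the given facts derives: P3, P1, P18, P4, P6.
Rules concluding P26: R6 needs P24; R14 needs P21; R17 needs P9 — none of these are established.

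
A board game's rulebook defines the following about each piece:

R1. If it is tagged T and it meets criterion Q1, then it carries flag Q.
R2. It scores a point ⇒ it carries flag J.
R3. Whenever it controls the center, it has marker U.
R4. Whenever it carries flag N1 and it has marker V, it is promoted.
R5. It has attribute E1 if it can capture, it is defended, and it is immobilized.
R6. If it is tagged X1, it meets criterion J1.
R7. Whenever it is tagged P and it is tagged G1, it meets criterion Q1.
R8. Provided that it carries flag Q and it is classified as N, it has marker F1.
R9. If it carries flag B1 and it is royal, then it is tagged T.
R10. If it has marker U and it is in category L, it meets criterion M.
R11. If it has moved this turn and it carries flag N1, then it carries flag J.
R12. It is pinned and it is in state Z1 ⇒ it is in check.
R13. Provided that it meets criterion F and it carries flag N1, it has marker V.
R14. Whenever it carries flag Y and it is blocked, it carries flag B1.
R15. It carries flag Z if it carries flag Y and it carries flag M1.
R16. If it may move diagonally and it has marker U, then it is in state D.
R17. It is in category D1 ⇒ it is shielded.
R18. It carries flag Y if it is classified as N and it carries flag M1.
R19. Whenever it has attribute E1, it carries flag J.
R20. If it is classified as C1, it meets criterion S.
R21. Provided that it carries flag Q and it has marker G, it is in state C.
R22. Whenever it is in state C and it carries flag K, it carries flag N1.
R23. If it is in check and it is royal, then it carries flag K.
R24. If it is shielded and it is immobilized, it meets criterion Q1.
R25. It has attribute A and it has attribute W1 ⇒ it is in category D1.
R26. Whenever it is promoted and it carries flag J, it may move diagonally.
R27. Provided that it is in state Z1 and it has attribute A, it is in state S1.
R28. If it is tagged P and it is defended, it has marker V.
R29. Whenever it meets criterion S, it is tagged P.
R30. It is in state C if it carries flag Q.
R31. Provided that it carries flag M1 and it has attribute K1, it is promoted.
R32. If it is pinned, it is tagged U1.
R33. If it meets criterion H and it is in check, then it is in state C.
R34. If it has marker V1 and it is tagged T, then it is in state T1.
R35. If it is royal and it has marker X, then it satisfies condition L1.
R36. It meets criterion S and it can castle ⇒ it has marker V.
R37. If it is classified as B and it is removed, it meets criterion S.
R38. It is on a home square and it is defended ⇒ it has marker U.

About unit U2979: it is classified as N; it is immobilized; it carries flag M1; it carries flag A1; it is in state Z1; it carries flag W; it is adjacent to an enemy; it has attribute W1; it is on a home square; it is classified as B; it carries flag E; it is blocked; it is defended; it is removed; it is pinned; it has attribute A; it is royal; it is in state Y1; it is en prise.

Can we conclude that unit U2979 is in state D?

Forward chaining from the given facts derives: is in check, carries flag Y, carries flag K, is in category D1, is in state S1, is tagged U1, meets criterion S, has marker U, carries flag B1, carries flag Z, is shielded, meets criterion Q1, is tagged P, is tagged T, has marker V, carries flag Q, has marker F1, is in state C, carries flag N1, is promoted.
The only rule concluding "it is in state D" is R16, which needs "it may move diagonally"; that is never established.

No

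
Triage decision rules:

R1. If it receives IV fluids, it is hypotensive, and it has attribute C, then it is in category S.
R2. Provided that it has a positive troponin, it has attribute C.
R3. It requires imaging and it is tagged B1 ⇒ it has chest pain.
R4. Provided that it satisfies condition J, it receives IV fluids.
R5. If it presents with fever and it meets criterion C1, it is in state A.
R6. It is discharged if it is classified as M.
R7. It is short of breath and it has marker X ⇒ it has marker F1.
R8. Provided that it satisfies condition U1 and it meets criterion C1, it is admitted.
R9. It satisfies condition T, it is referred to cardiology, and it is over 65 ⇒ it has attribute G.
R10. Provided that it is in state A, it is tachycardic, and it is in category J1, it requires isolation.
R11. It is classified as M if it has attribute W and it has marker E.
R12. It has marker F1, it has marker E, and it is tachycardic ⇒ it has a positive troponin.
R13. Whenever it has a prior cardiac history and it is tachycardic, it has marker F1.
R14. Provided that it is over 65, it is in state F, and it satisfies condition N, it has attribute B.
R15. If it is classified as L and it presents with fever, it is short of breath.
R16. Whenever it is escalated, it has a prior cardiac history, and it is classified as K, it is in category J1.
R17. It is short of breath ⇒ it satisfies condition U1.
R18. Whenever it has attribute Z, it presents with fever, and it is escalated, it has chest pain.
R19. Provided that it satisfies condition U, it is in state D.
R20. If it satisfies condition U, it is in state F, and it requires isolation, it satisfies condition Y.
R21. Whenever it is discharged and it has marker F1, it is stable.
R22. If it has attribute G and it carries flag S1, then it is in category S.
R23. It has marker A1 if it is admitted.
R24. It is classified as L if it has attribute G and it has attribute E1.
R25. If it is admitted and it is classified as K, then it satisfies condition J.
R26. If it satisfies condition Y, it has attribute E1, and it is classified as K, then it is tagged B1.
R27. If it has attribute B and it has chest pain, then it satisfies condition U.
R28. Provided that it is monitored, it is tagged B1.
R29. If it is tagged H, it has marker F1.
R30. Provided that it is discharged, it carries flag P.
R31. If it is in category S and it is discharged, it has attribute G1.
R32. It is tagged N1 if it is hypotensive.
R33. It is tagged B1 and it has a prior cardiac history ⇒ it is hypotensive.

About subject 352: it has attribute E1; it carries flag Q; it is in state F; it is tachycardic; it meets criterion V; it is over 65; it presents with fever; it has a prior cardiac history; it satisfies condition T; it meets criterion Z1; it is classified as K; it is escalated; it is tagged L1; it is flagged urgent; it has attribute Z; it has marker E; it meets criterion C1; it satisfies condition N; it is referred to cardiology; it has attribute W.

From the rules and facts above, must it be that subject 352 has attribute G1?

By R5 (it presents with fever, it meets criterion C1): it is in state A.
By R9 (it satisfies condition T, it is referred to cardiology, it is over 65): it has attribute G.
By R11 (it has attribute W, it has marker E): it is classified as M.
By R13 (it has a prior cardiac history, it is tachycardic): it has marker F1.
By R14 (it is over 65, it is in state F, it satisfies condition N): it has attribute B.
By R16 (it is escalated, it has a prior cardiac history, it is classified as K): it is in category J1.
By R18 (it has attribute Z, it presents with fever, it is escalated): it has chest pain.
By R24 (it has attribute G, it has attribute E1): it is classified as L.
By R27 (it has attribute B, it has chest pain): it satisfies condition U.
By R6 (it is classified as M): it is discharged.
By R10 (it is in state A, it is tachycardic, it is in category J1): it requires isolation.
By R12 (it has marker F1, it has marker E, it is tachycardic): it has a positive troponin.
By R15 (it is classified as L, it presents with fever): it is short of breath.
By R17 (it is short of breath): it satisfies condition U1.
By R20 (it satisfies condition U, it is in state F, it requires isolation): it satisfies condition Y.
By R26 (it satisfies condition Y, it has attribute E1, it is classified as K): it is tagged B1.
By R33 (it is tagged B1, it has a prior cardiac history): it is hypotensive.
By R2 (it has a positive troponin): it has attribute C.
By R8 (it satisfies condition U1, it meets criterion C1): it is admitted.
By R25 (it is admitted, it is classified as K): it satisfies condition J.
By R4 (it satisfies condition J): it receives IV fluids.
By R1 (it receives IV fluids, it is hypotensive, it has attribute C): it is in category S.
By R31 (it is in category S, it is discharged): it has attribute G1.

Yes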